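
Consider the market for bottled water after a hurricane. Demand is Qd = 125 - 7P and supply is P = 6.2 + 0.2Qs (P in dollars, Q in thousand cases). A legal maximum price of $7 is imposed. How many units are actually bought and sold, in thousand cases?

Rearranging supply gives Qs = 5P - 31. Setting quantity demanded equal to quantity supplied, 125 - 7P = 5P - 31, gives P* = 13 and Q* = 34.
Since 7 < 13, the ceiling is binding.
At P = 7: Qd = 125 - 7·7 = 76 and Qs = 5·7 - 31 = 4.
The quantity actually transacted is the short side, supply: 4.

4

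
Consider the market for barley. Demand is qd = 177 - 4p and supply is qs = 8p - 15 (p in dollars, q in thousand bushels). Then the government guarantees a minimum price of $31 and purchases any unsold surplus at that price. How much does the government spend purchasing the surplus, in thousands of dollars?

5580

Equilibrium: 177 - 4p = 8p - 15, so 192 = 12p and p* = 16, q* = 113.
Because the floor (31) lies above the market-clearing price, it is binding.
At p = 31: qd = 177 - 4·31 = 53 and qs = 8·31 - 15 = 233.
Surplus = qs - qd = 180.
Government expenditure = surplus × support price = 180 × 31 = 5580.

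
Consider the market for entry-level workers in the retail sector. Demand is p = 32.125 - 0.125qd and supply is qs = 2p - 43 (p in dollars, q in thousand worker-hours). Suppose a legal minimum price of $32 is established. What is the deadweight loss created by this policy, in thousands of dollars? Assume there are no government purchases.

80

Rearranging demand gives qd = 257 - 8p. Without the control the market clears where 257 - 8p = 2p - 43, i.e. p* = 30 and q* = 17.
Since 32 > 30, the floor is binding.
At p = 32: qd = 257 - 8·32 = 1 and qs = 2·32 - 43 = 21.
Quantity traded falls to 1. At q = 1 the demand price is (257 - 1)/8 = 32 and the supply price is (43 + 1)/2 = 22.
Deadweight loss = ½ · (32 - 22) · (17 - 1) = ½ · 10 · 16 = 80.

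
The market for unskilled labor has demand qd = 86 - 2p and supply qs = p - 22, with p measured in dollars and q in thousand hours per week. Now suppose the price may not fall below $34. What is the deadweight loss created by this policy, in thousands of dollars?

Without the control the market clears where 86 - 2p = p - 22, i.e. p* = 36 and q* = 14.
The floor of 34 is below the equilibrium price 36, so it is not binding; the market clears at p* = 36, q* = 14.
Since the control does not bind, no trades are prevented and deadweight loss is zero.

0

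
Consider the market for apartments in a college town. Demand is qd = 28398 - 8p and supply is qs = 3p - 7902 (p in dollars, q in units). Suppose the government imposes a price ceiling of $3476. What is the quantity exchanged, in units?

In a free market, 28398 - 8p = 3p - 7902 gives the equilibrium p* = 3300, q* = 1998.
The ceiling of 3476 is above the equilibrium price 3300, so it is not binding; the market clears at p* = 3300, q* = 1998.

1998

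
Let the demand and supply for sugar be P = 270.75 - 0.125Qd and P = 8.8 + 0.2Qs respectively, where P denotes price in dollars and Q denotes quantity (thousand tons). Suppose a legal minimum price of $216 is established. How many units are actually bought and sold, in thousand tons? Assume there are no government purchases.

Rearranging demand gives Qd = 2166 - 8P; rearranging supply gives Qs = 5P - 44. In a free market, 2166 - 8P = 5P - 44 gives the equilibrium P* = 170, Q* = 806.
Since 216 > 170, the floor is binding.
At P = 216: Qd = 2166 - 8·216 = 438 and Qs = 5·216 - 44 = 1036.
The quantity actually transacted is the short side, demand: 438.

438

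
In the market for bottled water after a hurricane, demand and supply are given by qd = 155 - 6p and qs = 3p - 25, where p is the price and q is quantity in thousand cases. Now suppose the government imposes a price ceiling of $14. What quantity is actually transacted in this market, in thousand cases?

17

Without the control the market clears where 155 - 6p = 3p - 25, i.e. p* = 20 and q* = 35.
Because the ceiling (14) lies below the market-clearing price, it is binding.
At p = 14: qd = 155 - 6·14 = 71 and qs = 3·14 - 25 = 17.
The quantity actually transacted is the short side, supply: 17.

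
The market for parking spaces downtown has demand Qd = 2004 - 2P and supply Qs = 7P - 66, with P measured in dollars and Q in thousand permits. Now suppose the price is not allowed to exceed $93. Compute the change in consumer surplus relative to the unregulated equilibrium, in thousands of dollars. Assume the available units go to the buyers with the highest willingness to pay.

-149775.25

Equilibrium: 2004 - 2P = 7P - 66, so 2070 = 9P and P* = 230, Q* = 1544.
Because the ceiling (93) lies below the market-clearing price, it is binding.
At P = 93: Qd = 2004 - 2·93 = 1818 and Qs = 7·93 - 66 = 585.
Consumer surplus without the control is ½ · (1002 - 230) · 1544 = 595984.
With the ceiling, 585 units are sold at 93 (assume they go to the highest-value buyers). The demand price at Q = 585 is 709.5, so CS = ½ · [(1002 - 93) + (709.5 - 93)] · 585 = 446208.75.
Change in consumer surplus = 446208.75 - 595984 = -149775.25.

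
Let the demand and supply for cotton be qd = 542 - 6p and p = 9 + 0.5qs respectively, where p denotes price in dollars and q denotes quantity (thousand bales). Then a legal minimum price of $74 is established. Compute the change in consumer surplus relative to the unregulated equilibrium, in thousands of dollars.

Rearranging supply gives qs = 2p - 18. Equilibrium: 542 - 6p = 2p - 18, so 560 = 8p and p* = 70, q* = 122.
Because the floor (74) lies above the market-clearing price, it is binding.
At p = 74: qd = 542 - 6·74 = 98 and qs = 2·74 - 18 = 130.
Consumer surplus without the control is ½ · (271/3 - 70) · 122 = 3721/3.
With the floor, consumers buy 98 units at 74, so CS = ½ · (271/3 - 74) · 98 = 2401/3.
Change in consumer surplus = 2401/3 - 3721/3 = -440.

-440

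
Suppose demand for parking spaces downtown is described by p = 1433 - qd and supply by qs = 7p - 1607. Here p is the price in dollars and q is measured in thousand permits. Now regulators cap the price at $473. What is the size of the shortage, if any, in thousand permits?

Rearranging demand gives qd = 1433 - p. Setting quantity demanded equal to quantity supplied, 1433 - p = 7p - 1607, gives p* = 380 and q* = 1053.
The ceiling of 473 is above the equilibrium price 380, so it is not binding; the market clears at p* = 380, q* = 1053.
Since the control does not bind, there is no shortage.

0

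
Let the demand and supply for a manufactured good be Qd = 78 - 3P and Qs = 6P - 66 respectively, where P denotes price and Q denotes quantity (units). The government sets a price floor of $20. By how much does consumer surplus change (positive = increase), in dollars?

Equilibrium: 78 - 3P = 6P - 66, so 144 = 9P and P* = 16, Q* = 30.
Because the floor (20) lies above the market-clearing price, it is binding.
At P = 20: Qd = 78 - 3·20 = 18 and Qs = 6·20 - 66 = 54.
Consumer surplus without the control is ½ · (26 - 16) · 30 = 150.
With the floor, consumers buy 18 units at 20, so CS = ½ · (26 - 20) · 18 = 54.
Change in consumer surplus = 54 - 150 = -96.

-96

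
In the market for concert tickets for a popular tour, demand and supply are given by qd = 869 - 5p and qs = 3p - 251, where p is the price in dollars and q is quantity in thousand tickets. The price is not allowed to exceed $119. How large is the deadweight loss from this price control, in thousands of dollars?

1058.4

Equilibrium: 869 - 5p = 3p - 251, so 1120 = 8p and p* = 140, q* = 169.
Because the ceiling (119) lies below the market-clearing price, it is binding.
At p = 119: qd = 869 - 5·119 = 274 and qs = 3·119 - 251 = 106.
Quantity traded falls to 106. At q = 106 the demand price is (869 - 106)/5 = 152.6 and the supply price is (251 + 106)/3 = 119.
Deadweight loss = ½ · (152.6 - 119) · (169 - 106) = ½ · 33.6 · 63 = 1058.4.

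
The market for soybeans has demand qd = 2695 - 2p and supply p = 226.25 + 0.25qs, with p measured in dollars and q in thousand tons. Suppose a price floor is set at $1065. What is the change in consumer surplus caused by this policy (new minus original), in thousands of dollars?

Rearranging supply gives qs = 4p - 905. Setting quantity demanded equal to quantity supplied, 2695 - 2p = 4p - 905, gives p* = 600 and q* = 1495.
The floor of 1065 is above the equilibrium price 600, so it binds.
At p = 1065: qd = 2695 - 2·1065 = 565 and qs = 4·1065 - 905 = 3355.
Consumer surplus without the control is ½ · (1347.5 - 600) · 1495 = 558756.25.
With the floor, consumers buy 565 units at 1065, so CS = ½ · (1347.5 - 1065) · 565 = 79806.25.
Change in consumer surplus = 79806.25 - 558756.25 = -478950.

-478950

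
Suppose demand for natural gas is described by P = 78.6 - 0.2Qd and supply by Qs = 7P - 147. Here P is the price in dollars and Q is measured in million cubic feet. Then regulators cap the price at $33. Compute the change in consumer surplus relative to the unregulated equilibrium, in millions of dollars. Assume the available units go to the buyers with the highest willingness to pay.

Rearranging demand gives Qd = 393 - 5P. Without the control the market clears where 393 - 5P = 7P - 147, i.e. P* = 45 and Q* = 168.
The ceiling of 33 is below the equilibrium price 45, so it binds.
At P = 33: Qd = 393 - 5·33 = 228 and Qs = 7·33 - 147 = 84.
Consumer surplus without the control is ½ · (78.6 - 45) · 168 = 2822.4.
With the ceiling, 84 units are sold at 33 (assume they go to the highest-value buyers). The demand price at Q = 84 is 61.8, so CS = ½ · [(78.6 - 33) + (61.8 - 33)] · 84 = 3124.8.
Change in consumer surplus = 3124.8 - 2822.4 = 302.4.

302.4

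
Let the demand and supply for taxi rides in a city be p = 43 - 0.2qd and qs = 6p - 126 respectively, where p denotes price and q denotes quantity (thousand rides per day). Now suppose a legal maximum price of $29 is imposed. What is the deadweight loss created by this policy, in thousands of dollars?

26.4

Rearranging demand gives qd = 215 - 5p. Setting quantity demanded equal to quantity supplied, 215 - 5p = 6p - 126, gives p* = 31 and q* = 60.
Since 29 < 31, the ceiling is binding.
At p = 29: qd = 215 - 5·29 = 70 and qs = 6·29 - 126 = 48.
Quantity traded falls to 48. At q = 48 the demand price is (215 - 48)/5 = 33.4 and the supply price is (126 + 48)/6 = 29.
Deadweight loss = ½ · (33.4 - 29) · (60 - 48) = ½ · 4.4 · 12 = 26.4.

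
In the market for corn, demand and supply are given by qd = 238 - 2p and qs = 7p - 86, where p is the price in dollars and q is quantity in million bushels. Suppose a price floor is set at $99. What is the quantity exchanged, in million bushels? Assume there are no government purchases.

40

Without the control the market clears where 238 - 2p = 7p - 86, i.e. p* = 36 and q* = 166.
The floor of 99 is above the equilibrium price 36, so it binds.
At p = 99: qd = 238 - 2·99 = 40 and qs = 7·99 - 86 = 607.
The quantity actually transacted is the short side, demand: 40.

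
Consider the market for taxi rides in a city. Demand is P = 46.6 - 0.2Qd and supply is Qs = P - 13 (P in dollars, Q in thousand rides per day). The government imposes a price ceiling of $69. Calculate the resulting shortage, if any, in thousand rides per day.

Rearranging demand gives Qd = 233 - 5P. Without the control the market clears where 233 - 5P = P - 13, i.e. P* = 41 and Q* = 28.
The ceiling of 69 is above the equilibrium price 41, so it is not binding; the market clears at P* = 41, Q* = 28.
Since the control does not bind, there is no shortage.

0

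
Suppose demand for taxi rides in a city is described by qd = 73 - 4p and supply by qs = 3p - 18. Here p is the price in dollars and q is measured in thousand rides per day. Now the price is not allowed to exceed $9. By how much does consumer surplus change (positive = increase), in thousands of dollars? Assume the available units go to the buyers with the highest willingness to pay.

18

Equilibrium: 73 - 4p = 3p - 18, so 91 = 7p and p* = 13, q* = 21.
The ceiling of 9 is below the equilibrium price 13, so it binds.
At p = 9: qd = 73 - 4·9 = 37 and qs = 3·9 - 18 = 9.
Consumer surplus without the control is ½ · (18.25 - 13) · 21 = 55.125.
With the ceiling, 9 units are sold at 9 (assume they go to the highest-value buyers). The demand price at q = 9 is 16, so CS = ½ · [(18.25 - 9) + (16 - 9)] · 9 = 73.125.
Change in consumer surplus = 73.125 - 55.125 = 18.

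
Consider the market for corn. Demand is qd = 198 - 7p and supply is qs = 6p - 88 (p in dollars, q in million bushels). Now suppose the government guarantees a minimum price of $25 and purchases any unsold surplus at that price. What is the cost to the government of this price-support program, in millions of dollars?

Without the control the market clears where 198 - 7p = 6p - 88, i.e. p* = 22 and q* = 44.
The floor of 25 is above the equilibrium price 22, so it binds.
At p = 25: qd = 198 - 7·25 = 23 and qs = 6·25 - 88 = 62.
Surplus = qs - qd = 39.
Government expenditure = surplus × support price = 39 × 25 = 975.

975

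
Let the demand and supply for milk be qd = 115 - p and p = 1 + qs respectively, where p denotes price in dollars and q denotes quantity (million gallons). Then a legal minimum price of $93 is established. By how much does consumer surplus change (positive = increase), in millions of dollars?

-1382.5

Rearranging supply gives qs = p - 1. Without the control the market clears where 115 - p = p - 1, i.e. p* = 58 and q* = 57.
The floor of 93 is above the equilibrium price 58, so it binds.
At p = 93: qd = 115 - 93 = 22 and qs = 93 - 1 = 92.
Consumer surplus without the control is ½ · (115 - 58) · 57 = 1624.5.
With the floor, consumers buy 22 units at 93, so CS = ½ · (115 - 93) · 22 = 242.
Change in consumer surplus = 242 - 1624.5 = -1382.5.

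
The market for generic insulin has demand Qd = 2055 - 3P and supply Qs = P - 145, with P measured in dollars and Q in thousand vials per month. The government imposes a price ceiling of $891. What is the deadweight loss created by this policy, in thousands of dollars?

0

Setting quantity demanded equal to quantity supplied, 2055 - 3P = P - 145, gives P* = 550 and Q* = 405.
The ceiling of 891 is above the equilibrium price 550, so it is not binding; the market clears at P* = 550, Q* = 405.
Since the control does not bind, no trades are prevented and deadweight loss is zero.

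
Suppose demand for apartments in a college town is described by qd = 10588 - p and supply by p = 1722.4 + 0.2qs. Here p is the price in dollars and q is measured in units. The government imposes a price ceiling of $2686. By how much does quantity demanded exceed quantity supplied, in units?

Rearranging supply gives qs = 5p - 8612. In a free market, 10588 - p = 5p - 8612 gives the equilibrium p* = 3200, q* = 7388.
The ceiling of 2686 is below the equilibrium price 3200, so it binds.
At p = 2686: qd = 10588 - 2686 = 7902 and qs = 5·2686 - 8612 = 4818.
Shortage = qd - qs = 7902 - 4818 = 3084.

3084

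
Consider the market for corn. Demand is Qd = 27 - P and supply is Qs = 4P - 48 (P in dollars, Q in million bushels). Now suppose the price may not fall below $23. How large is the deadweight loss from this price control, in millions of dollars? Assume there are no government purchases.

40

Equilibrium: 27 - P = 4P - 48, so 75 = 5P and P* = 15, Q* = 12.
Because the floor (23) lies above the market-clearing price, it is binding.
At P = 23: Qd = 27 - 23 = 4 and Qs = 4·23 - 48 = 44.
Quantity traded falls to 4. At Q = 4 the demand price is 27 - 4 = 23 and the supply price is (48 + 4)/4 = 13.
Deadweight loss = ½ · (23 - 13) · (12 - 4) = ½ · 10 · 8 = 40.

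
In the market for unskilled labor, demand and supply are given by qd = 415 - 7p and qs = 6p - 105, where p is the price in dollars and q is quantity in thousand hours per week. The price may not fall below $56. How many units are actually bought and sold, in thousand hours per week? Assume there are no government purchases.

In a free market, 415 - 7p = 6p - 105 gives the equilibrium p* = 40, q* = 135.
Because the floor (56) lies above the market-clearing price, it is binding.
At p = 56: qd = 415 - 7·56 = 23 and qs = 6·56 - 105 = 231.
The quantity actually transacted is the short side, demand: 23.

23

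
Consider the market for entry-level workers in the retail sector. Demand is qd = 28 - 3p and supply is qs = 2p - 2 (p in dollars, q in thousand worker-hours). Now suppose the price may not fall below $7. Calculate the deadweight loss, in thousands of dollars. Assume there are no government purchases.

Setting quantity demanded equal to quantity supplied, 28 - 3p = 2p - 2, gives p* = 6 and q* = 10.
Since 7 > 6, the floor is binding.
At p = 7: qd = 28 - 3·7 = 7 and qs = 2·7 - 2 = 12.
Quantity traded falls to 7. At q = 7 the demand price is (28 - 7)/3 = 7 and the supply price is (2 + 7)/2 = 4.5.
Deadweight loss = ½ · (7 - 4.5) · (10 - 7) = ½ · 2.5 · 3 = 3.75.

3.75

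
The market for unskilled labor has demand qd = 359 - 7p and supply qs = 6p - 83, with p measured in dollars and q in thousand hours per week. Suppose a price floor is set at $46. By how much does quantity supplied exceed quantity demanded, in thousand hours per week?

156

Setting quantity demanded equal to quantity supplied, 359 - 7p = 6p - 83, gives p* = 34 and q* = 121.
Because the floor (46) lies above the market-clearing price, it is binding.
At p = 46: qd = 359 - 7·46 = 37 and qs = 6·46 - 83 = 193.
Surplus = qs - qd = 193 - 37 = 156.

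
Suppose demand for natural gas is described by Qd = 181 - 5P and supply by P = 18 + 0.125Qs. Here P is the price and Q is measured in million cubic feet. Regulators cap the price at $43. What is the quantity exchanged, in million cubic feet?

Rearranging supply gives Qs = 8P - 144. Without the control the market clears where 181 - 5P = 8P - 144, i.e. P* = 25 and Q* = 56.
Since 43 is above P* = 25, the ceiling does not bind and the free-market outcome prevails.

56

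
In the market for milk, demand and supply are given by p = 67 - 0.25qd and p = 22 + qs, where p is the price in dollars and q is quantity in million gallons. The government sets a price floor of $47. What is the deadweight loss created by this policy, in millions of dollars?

0

Rearranging demand gives qd = 268 - 4p; rearranging supply gives qs = p - 22. Setting quantity demanded equal to quantity supplied, 268 - 4p = p - 22, gives p* = 58 and q* = 36.
Since 47 is below p* = 58, the floor does not bind and the free-market outcome prevails.
Since the control does not bind, no trades are prevented and deadweight loss is zero.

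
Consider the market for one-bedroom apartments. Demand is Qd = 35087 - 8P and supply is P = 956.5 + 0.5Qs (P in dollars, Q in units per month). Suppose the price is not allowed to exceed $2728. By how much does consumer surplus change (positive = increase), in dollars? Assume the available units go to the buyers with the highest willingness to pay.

Rearranging supply gives Qs = 2P - 1913. Without the control the market clears where 35087 - 8P = 2P - 1913, i.e. P* = 3700 and Q* = 5487.
Since 2728 < 3700, the ceiling is binding.
At P = 2728: Qd = 35087 - 8·2728 = 13263 and Qs = 2·2728 - 1913 = 3543.
Consumer surplus without the control is ½ · (4385.875 - 3700) · 5487 = 1881698.0625.
With the ceiling, 3543 units are sold at 2728 (assume they go to the highest-value buyers). The demand price at Q = 3543 is 3943, so CS = ½ · [(4385.875 - 2728) + (3943 - 2728)] · 3543 = 5089298.0625.
Change in consumer surplus = 5089298.0625 - 1881698.0625 = 3207600.

3207600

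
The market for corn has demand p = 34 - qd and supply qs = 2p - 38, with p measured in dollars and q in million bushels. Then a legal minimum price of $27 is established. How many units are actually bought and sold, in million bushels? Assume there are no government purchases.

Rearranging demand gives qd = 34 - p. In a free market, 34 - p = 2p - 38 gives the equilibrium p* = 24, q* = 10.
The floor of 27 is above the equilibrium price 24, so it binds.
At p = 27: qd = 34 - 27 = 7 and qs = 2·27 - 38 = 16.
The quantity actually transacted is the short side, demand: 7.

7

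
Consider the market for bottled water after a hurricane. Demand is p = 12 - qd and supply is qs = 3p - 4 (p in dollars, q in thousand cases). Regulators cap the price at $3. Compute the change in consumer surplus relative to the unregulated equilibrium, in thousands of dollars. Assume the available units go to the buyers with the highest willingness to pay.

0.5

Rearranging demand gives qd = 12 - p. In a free market, 12 - p = 3p - 4 gives the equilibrium p* = 4, q* = 8.
Because the ceiling (3) lies below the market-clearing price, it is binding.
At p = 3: qd = 12 - 3 = 9 and qs = 3·3 - 4 = 5.
Consumer surplus without the control is ½ · (12 - 4) · 8 = 32.
With the ceiling, 5 units are sold at 3 (assume they go to the highest-value buyers). The demand price at q = 5 is 7, so CS = ½ · [(12 - 3) + (7 - 3)] · 5 = 32.5.
Change in consumer surplus = 32.5 - 32 = 0.5.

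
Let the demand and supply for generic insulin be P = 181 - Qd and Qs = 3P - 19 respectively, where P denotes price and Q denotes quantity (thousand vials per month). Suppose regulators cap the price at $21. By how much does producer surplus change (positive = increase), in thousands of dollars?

Rearranging demand gives Qd = 181 - P. In a free market, 181 - P = 3P - 19 gives the equilibrium P* = 50, Q* = 131.
Because the ceiling (21) lies below the market-clearing price, it is binding.
At P = 21: Qd = 181 - 21 = 160 and Qs = 3·21 - 19 = 44.
Producer surplus without the control is ½ · (50 - 19/3) · 131 = 17161/6.
With the ceiling, producers sell 44 units at 21, so PS = ½ · (21 - 19/3) · 44 = 968/3.
Change in producer surplus = 968/3 - 17161/6 = -2537.5.

-2537.5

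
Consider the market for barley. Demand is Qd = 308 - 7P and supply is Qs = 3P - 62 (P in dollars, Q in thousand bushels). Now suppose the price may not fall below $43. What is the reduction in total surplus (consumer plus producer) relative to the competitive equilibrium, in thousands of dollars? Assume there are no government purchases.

420

Setting quantity demanded equal to quantity supplied, 308 - 7P = 3P - 62, gives P* = 37 and Q* = 49.
The floor of 43 is above the equilibrium price 37, so it binds.
At P = 43: Qd = 308 - 7·43 = 7 and Qs = 3·43 - 62 = 67.
Quantity traded falls to 7. At Q = 7 the demand price is (308 - 7)/7 = 43 and the supply price is (62 + 7)/3 = 23.
Deadweight loss = ½ · (43 - 23) · (49 - 7) = ½ · 20 · 42 = 420.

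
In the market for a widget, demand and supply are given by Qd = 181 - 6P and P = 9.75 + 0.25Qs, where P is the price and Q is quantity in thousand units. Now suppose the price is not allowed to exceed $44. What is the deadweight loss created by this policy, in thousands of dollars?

0

Rearranging supply gives Qs = 4P - 39. Equilibrium: 181 - 6P = 4P - 39, so 220 = 10P and P* = 22, Q* = 49.
The ceiling of 44 is above the equilibrium price 22, so it is not binding; the market clears at P* = 22, Q* = 49.
Since the control does not bind, no trades are prevented and deadweight loss is zero.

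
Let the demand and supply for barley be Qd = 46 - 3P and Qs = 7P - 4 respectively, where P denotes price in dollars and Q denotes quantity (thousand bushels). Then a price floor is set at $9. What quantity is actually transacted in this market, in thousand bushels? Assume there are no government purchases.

19

Setting quantity demanded equal to quantity supplied, 46 - 3P = 7P - 4, gives P* = 5 and Q* = 31.
The floor of 9 is above the equilibrium price 5, so it binds.
At P = 9: Qd = 46 - 3·9 = 19 and Qs = 7·9 - 4 = 59.
The quantity actually transacted is the short side, demand: 19.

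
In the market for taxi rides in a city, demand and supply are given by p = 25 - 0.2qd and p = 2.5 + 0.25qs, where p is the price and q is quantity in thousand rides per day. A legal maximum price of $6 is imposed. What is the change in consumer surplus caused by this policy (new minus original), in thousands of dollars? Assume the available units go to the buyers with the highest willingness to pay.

Rearranging demand gives qd = 125 - 5p; rearranging supply gives qs = 4p - 10. In a free market, 125 - 5p = 4p - 10 gives the equilibrium p* = 15, q* = 50.
Because the ceiling (6) lies below the market-clearing price, it is binding.
At p = 6: qd = 125 - 5·6 = 95 and qs = 4·6 - 10 = 14.
Consumer surplus without the control is ½ · (25 - 15) · 50 = 250.
With the ceiling, 14 units are sold at 6 (assume they go to the highest-value buyers). The demand price at q = 14 is 22.2, so CS = ½ · [(25 - 6) + (22.2 - 6)] · 14 = 246.4.
Change in consumer surplus = 246.4 - 250 = -3.6.

-3.6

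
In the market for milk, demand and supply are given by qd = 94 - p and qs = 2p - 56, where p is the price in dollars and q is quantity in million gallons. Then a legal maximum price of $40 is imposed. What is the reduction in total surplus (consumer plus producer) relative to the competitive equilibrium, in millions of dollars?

Without the control the market clears where 94 - p = 2p - 56, i.e. p* = 50 and q* = 44.
Since 40 < 50, the ceiling is binding.
At p = 40: qd = 94 - 40 = 54 and qs = 2·40 - 56 = 24.
Quantity traded falls to 24. At q = 24 the demand price is 94 - 24 = 70 and the supply price is (56 + 24)/2 = 40.
Deadweight loss = ½ · (70 - 40) · (44 - 24) = ½ · 30 · 20 = 300.

300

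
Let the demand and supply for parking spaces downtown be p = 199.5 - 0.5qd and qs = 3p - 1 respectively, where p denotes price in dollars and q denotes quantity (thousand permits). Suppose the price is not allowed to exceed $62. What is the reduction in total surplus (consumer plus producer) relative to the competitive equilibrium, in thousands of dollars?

Rearranging demand gives qd = 399 - 2p. In a free market, 399 - 2p = 3p - 1 gives the equilibrium p* = 80, q* = 239.
Because the ceiling (62) lies below the market-clearing price, it is binding.
At p = 62: qd = 399 - 2·62 = 275 and qs = 3·62 - 1 = 185.
Quantity traded falls to 185. At q = 185 the demand price is (399 - 185)/2 = 107 and the supply price is (1 + 185)/3 = 62.
Deadweight loss = ½ · (107 - 62) · (239 - 185) = ½ · 45 · 54 = 1215.

1215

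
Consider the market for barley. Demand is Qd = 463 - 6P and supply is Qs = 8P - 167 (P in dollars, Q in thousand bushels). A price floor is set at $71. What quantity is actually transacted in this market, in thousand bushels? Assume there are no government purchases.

In a free market, 463 - 6P = 8P - 167 gives the equilibrium P* = 45, Q* = 193.
Since 71 > 45, the floor is binding.
At P = 71: Qd = 463 - 6·71 = 37 and Qs = 8·71 - 167 = 401.
The quantity actually transacted is the short side, demand: 37.

37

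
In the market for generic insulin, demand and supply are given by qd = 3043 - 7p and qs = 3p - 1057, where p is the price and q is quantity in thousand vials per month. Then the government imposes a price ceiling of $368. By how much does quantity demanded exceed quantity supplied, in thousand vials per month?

Setting quantity demanded equal to quantity supplied, 3043 - 7p = 3p - 1057, gives p* = 410 and q* = 173.
Because the ceiling (368) lies below the market-clearing price, it is binding.
At p = 368: qd = 3043 - 7·368 = 467 and qs = 3·368 - 1057 = 47.
Shortage = qd - qs = 467 - 47 = 420.

420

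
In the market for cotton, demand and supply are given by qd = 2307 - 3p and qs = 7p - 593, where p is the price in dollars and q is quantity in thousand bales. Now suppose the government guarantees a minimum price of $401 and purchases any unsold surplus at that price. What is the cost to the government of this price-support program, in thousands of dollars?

Without the control the market clears where 2307 - 3p = 7p - 593, i.e. p* = 290 and q* = 1437.
Because the floor (401) lies above the market-clearing price, it is binding.
At p = 401: qd = 2307 - 3·401 = 1104 and qs = 7·401 - 593 = 2214.
Surplus = qs - qd = 1110.
Government expenditure = surplus × support price = 1110 × 401 = 445110.

445110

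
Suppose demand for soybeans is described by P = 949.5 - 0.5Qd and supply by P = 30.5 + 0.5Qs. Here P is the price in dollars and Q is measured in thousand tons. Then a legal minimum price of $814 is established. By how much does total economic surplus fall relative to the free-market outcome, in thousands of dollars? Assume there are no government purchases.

209952

Rearranging demand gives Qd = 1899 - 2P; rearranging supply gives Qs = 2P - 61. Equilibrium: 1899 - 2P = 2P - 61, so 1960 = 4P and P* = 490, Q* = 919.
Since 814 > 490, the floor is binding.
At P = 814: Qd = 1899 - 2·814 = 271 and Qs = 2·814 - 61 = 1567.
Quantity traded falls to 271. At Q = 271 the demand price is (1899 - 271)/2 = 814 and the supply price is (61 + 271)/2 = 166.
Deadweight loss = ½ · (814 - 166) · (919 - 271) = ½ · 648 · 648 = 209952.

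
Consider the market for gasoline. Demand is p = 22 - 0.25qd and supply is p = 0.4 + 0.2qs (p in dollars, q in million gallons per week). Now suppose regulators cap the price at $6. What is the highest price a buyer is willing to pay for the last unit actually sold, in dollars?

Rearranging demand gives qd = 88 - 4p; rearranging supply gives qs = 5p - 2. Equilibrium: 88 - 4p = 5p - 2, so 90 = 9p and p* = 10, q* = 48.
Since 6 < 10, the ceiling is binding.
At p = 6: qd = 88 - 4·6 = 64 and qs = 5·6 - 2 = 28.
Only 28 units reach the market. On the demand curve, the marginal buyer's willingness to pay at q = 28 is (88 - 28)/4 = 15.

15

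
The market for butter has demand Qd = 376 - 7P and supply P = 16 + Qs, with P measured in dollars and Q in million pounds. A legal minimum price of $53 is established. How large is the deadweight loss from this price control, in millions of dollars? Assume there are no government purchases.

448

Rearranging supply gives Qs = P - 16. In a free market, 376 - 7P = P - 16 gives the equilibrium P* = 49, Q* = 33.
Since 53 > 49, the floor is binding.
At P = 53: Qd = 376 - 7·53 = 5 and Qs = 53 - 16 = 37.
Quantity traded falls to 5. At Q = 5 the demand price is (376 - 5)/7 = 53 and the supply price is 16 + 5 = 21.
Deadweight loss = ½ · (53 - 21) · (33 - 5) = ½ · 32 · 28 = 448.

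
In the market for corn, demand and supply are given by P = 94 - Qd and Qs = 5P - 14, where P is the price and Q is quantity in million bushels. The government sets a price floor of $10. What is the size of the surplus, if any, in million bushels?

0

Rearranging demand gives Qd = 94 - P. In a free market, 94 - P = 5P - 14 gives the equilibrium P* = 18, Q* = 76.
Since 10 is below P* = 18, the floor does not bind and the free-market outcome prevails.
Since the control does not bind, there is no surplus.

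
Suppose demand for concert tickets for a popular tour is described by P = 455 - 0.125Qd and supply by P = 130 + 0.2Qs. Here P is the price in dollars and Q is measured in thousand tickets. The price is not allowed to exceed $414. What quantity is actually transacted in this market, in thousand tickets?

1000

Rearranging demand gives Qd = 3640 - 8P; rearranging supply gives Qs = 5P - 650. Setting quantity demanded equal to quantity supplied, 3640 - 8P = 5P - 650, gives P* = 330 and Q* = 1000.
The ceiling of 414 is above the equilibrium price 330, so it is not binding; the market clears at P* = 330, Q* = 1000.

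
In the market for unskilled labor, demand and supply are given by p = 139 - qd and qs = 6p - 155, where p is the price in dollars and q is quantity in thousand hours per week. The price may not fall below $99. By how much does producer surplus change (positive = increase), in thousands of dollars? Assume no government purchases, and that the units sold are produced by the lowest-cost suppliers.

2009.25

Rearranging demand gives qd = 139 - p. Without the control the market clears where 139 - p = 6p - 155, i.e. p* = 42 and q* = 97.
Since 99 > 42, the floor is binding.
At p = 99: qd = 139 - 99 = 40 and qs = 6·99 - 155 = 439.
Producer surplus without the control is ½ · (42 - 155/6) · 97 = 9409/12.
With the floor, 40 units are sold at 99. The supply price at q = 40 is 32.5, so PS = ½ · [(99 - 155/6) + (99 - 32.5)] · 40 = 8380/3.
Change in producer surplus = 8380/3 - 9409/12 = 2009.25.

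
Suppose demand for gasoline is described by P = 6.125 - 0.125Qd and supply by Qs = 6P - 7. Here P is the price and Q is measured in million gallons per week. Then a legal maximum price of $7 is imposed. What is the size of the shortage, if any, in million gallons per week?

0

Rearranging demand gives Qd = 49 - 8P. Without the control the market clears where 49 - 8P = 6P - 7, i.e. P* = 4 and Q* = 17.
The ceiling of 7 is above the equilibrium price 4, so it is not binding; the market clears at P* = 4, Q* = 17.
Since the control does not bind, there is no shortage.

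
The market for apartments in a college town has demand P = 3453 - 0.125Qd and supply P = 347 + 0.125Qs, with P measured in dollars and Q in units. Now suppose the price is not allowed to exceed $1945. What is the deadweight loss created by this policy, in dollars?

0

Rearranging demand gives Qd = 27624 - 8P; rearranging supply gives Qs = 8P - 2776. Setting quantity demanded equal to quantity supplied, 27624 - 8P = 8P - 2776, gives P* = 1900 and Q* = 12424.
The ceiling of 1945 is above the equilibrium price 1900, so it is not binding; the market clears at P* = 1900, Q* = 12424.
Since the control does not bind, no trades are prevented and deadweight loss is zero.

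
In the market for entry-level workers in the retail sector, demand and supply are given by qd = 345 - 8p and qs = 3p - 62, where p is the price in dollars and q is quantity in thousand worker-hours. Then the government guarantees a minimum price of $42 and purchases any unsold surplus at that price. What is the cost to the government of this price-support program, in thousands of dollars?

Equilibrium: 345 - 8p = 3p - 62, so 407 = 11p and p* = 37, q* = 49.
Since 42 > 37, the floor is binding.
At p = 42: qd = 345 - 8·42 = 9 and qs = 3·42 - 62 = 64.
Surplus = qs - qd = 55.
Government expenditure = surplus × support price = 55 × 42 = 2310.

2310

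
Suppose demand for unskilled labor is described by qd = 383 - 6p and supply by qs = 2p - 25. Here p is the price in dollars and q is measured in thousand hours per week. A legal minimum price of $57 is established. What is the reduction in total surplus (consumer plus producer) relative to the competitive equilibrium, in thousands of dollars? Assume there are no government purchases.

Without the control the market clears where 383 - 6p = 2p - 25, i.e. p* = 51 and q* = 77.
The floor of 57 is above the equilibrium price 51, so it binds.
At p = 57: qd = 383 - 6·57 = 41 and qs = 2·57 - 25 = 89.
Quantity traded falls to 41. At q = 41 the demand price is (383 - 41)/6 = 57 and the supply price is (25 + 41)/2 = 33.
Deadweight loss = ½ · (57 - 33) · (77 - 41) = ½ · 24 · 36 = 432.

432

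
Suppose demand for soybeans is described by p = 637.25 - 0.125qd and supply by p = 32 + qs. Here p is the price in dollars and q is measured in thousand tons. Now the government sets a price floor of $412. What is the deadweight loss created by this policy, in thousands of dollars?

Rearranging demand gives qd = 5098 - 8p; rearranging supply gives qs = p - 32. Setting quantity demanded equal to quantity supplied, 5098 - 8p = p - 32, gives p* = 570 and q* = 538.
The floor of 412 is below the equilibrium price 570, so it is not binding; the market clears at p* = 570, q* = 538.
Since the control does not bind, no trades are prevented and deadweight loss is zero.

0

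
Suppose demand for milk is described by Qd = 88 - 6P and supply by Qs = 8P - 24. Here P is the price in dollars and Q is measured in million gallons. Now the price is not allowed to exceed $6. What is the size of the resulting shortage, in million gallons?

28

Equilibrium: 88 - 6P = 8P - 24, so 112 = 14P and P* = 8, Q* = 40.
Because the ceiling (6) lies below the market-clearing price, it is binding.
At P = 6: Qd = 88 - 6·6 = 52 and Qs = 8·6 - 24 = 24.
Shortage = Qd - Qs = 52 - 24 = 28.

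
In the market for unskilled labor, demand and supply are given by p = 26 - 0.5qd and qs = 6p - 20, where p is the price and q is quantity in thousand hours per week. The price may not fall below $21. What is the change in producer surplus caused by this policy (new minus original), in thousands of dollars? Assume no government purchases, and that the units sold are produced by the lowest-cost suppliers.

72

Rearranging demand gives qd = 52 - 2p. Setting quantity demanded equal to quantity supplied, 52 - 2p = 6p - 20, gives p* = 9 and q* = 34.
Because the floor (21) lies above the market-clearing price, it is binding.
At p = 21: qd = 52 - 2·21 = 10 and qs = 6·21 - 20 = 106.
Producer surplus without the control is ½ · (9 - 10/3) · 34 = 289/3.
With the floor, 10 units are sold at 21. The supply price at q = 10 is 5, so PS = ½ · [(21 - 10/3) + (21 - 5)] · 10 = 505/3.
Change in producer surplus = 505/3 - 289/3 = 72.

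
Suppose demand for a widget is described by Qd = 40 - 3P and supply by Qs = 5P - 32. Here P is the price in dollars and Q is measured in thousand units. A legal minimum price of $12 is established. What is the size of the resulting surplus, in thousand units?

Equilibrium: 40 - 3P = 5P - 32, so 72 = 8P and P* = 9, Q* = 13.
The floor of 12 is above the equilibrium price 9, so it binds.
At P = 12: Qd = 40 - 3·12 = 4 and Qs = 5·12 - 32 = 28.
Surplus = Qs - Qd = 28 - 4 = 24.

24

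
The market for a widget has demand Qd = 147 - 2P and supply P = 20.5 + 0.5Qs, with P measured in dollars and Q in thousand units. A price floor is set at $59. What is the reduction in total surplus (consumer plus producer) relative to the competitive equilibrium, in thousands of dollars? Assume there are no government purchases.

288

Rearranging supply gives Qs = 2P - 41. In a free market, 147 - 2P = 2P - 41 gives the equilibrium P* = 47, Q* = 53.
Since 59 > 47, the floor is binding.
At P = 59: Qd = 147 - 2·59 = 29 and Qs = 2·59 - 41 = 77.
Quantity traded falls to 29. At Q = 29 the demand price is (147 - 29)/2 = 59 and the supply price is (41 + 29)/2 = 35.
Deadweight loss = ½ · (59 - 35) · (53 - 29) = ½ · 24 · 24 = 288.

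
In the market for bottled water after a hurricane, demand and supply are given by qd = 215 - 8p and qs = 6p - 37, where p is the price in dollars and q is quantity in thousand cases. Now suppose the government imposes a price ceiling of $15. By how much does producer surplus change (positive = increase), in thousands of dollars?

-186

Without the control the market clears where 215 - 8p = 6p - 37, i.e. p* = 18 and q* = 71.
The ceiling of 15 is below the equilibrium price 18, so it binds.
At p = 15: qd = 215 - 8·15 = 95 and qs = 6·15 - 37 = 53.
Producer surplus without the control is ½ · (18 - 37/6) · 71 = 5041/12.
With the ceiling, producers sell 53 units at 15, so PS = ½ · (15 - 37/6) · 53 = 2809/12.
Change in producer surplus = 2809/12 - 5041/12 = -186.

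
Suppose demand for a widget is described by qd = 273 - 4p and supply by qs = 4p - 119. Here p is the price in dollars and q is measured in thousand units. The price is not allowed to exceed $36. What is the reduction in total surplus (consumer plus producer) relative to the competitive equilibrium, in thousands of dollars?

In a free market, 273 - 4p = 4p - 119 gives the equilibrium p* = 49, q* = 77.
Since 36 < 49, the ceiling is binding.
At p = 36: qd = 273 - 4·36 = 129 and qs = 4·36 - 119 = 25.
Quantity traded falls to 25. At q = 25 the demand price is (273 - 25)/4 = 62 and the supply price is (119 + 25)/4 = 36.
Deadweight loss = ½ · (62 - 36) · (77 - 25) = ½ · 26 · 52 = 676.

676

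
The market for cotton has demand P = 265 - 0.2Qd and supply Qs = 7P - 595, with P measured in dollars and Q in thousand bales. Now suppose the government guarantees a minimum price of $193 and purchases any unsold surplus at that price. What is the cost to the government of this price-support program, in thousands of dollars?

76428

Rearranging demand gives Qd = 1325 - 5P. In a free market, 1325 - 5P = 7P - 595 gives the equilibrium P* = 160, Q* = 525.
Because the floor (193) lies above the market-clearing price, it is binding.
At P = 193: Qd = 1325 - 5·193 = 360 and Qs = 7·193 - 595 = 756.
Surplus = Qs - Qd = 396.
Government expenditure = surplus × support price = 396 × 193 = 76428.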